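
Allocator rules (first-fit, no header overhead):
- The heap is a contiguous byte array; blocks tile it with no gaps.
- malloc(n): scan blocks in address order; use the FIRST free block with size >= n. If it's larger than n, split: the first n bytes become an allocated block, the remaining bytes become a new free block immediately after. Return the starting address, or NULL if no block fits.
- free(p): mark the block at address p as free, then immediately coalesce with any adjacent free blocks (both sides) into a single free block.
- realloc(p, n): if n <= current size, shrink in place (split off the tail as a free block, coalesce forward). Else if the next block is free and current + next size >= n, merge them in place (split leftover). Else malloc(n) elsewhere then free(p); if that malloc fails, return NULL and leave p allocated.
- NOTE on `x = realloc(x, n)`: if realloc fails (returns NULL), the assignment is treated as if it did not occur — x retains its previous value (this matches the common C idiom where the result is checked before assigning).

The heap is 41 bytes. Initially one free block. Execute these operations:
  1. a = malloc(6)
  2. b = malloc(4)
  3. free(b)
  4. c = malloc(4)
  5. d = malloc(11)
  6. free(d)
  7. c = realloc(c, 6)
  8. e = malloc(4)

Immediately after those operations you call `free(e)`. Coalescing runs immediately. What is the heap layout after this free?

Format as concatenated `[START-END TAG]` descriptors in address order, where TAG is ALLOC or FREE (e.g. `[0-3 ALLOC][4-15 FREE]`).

Op 1: a = malloc(6) -> a = 0; heap: [0-5 ALLOC][6-40 FREE]
Op 2: b = malloc(4) -> b = 6; heap: [0-5 ALLOC][6-9 ALLOC][10-40 FREE]
Op 3: free(b) -> (freed b); heap: [0-5 ALLOC][6-40 FREE]
Op 4: c = malloc(4) -> c = 6; heap: [0-5 ALLOC][6-9 ALLOC][10-40 FREE]
Op 5: d = malloc(11) -> d = 10; heap: [0-5 ALLOC][6-9 ALLOC][10-20 ALLOC][21-40 FREE]
Op 6: free(d) -> (freed d); heap: [0-5 ALLOC][6-9 ALLOC][10-40 FREE]
Op 7: c = realloc(c, 6) -> c = 6; heap: [0-5 ALLOC][6-11 ALLOC][12-40 FREE]
Op 8: e = malloc(4) -> e = 12; heap: [0-5 ALLOC][6-11 ALLOC][12-15 ALLOC][16-40 FREE]
free(e): e = 12 -> block [12-15 ALLOC]; mark free, coalesce with adjacent free neighbors -> [0-5 ALLOC][6-11 ALLOC][12-40 FREE]

Answer: [0-5 ALLOC][6-11 ALLOC][12-40 FREE]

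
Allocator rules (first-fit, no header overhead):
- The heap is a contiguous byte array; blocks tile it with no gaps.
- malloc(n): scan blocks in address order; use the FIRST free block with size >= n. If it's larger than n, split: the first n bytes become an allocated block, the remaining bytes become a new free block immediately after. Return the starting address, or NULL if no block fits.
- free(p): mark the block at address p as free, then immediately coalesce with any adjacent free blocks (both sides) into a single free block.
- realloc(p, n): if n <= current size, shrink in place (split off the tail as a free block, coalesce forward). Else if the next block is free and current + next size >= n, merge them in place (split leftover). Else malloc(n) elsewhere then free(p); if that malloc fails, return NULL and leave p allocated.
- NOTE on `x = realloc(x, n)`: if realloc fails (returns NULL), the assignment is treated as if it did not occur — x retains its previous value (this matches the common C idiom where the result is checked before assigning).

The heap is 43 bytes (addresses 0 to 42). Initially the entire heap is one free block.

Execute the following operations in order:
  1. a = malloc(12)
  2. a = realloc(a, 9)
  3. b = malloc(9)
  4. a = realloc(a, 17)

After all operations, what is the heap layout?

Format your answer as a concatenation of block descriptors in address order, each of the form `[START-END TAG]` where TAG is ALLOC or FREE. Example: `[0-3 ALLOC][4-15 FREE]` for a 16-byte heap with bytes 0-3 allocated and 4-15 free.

Op 1: a = malloc(12) -> a = 0; heap: [0-11 ALLOC][12-42 FREE]
Op 2: a = realloc(a, 9) -> a = 0; heap: [0-8 ALLOC][9-42 FREE]
Op 3: b = malloc(9) -> b = 9; heap: [0-8 ALLOC][9-17 ALLOC][18-42 FREE]
Op 4: a = realloc(a, 17) -> a = 18; heap: [0-8 FREE][9-17 ALLOC][18-34 ALLOC][35-42 FREE]

Answer: [0-8 FREE][9-17 ALLOC][18-34 ALLOC][35-42 FREE]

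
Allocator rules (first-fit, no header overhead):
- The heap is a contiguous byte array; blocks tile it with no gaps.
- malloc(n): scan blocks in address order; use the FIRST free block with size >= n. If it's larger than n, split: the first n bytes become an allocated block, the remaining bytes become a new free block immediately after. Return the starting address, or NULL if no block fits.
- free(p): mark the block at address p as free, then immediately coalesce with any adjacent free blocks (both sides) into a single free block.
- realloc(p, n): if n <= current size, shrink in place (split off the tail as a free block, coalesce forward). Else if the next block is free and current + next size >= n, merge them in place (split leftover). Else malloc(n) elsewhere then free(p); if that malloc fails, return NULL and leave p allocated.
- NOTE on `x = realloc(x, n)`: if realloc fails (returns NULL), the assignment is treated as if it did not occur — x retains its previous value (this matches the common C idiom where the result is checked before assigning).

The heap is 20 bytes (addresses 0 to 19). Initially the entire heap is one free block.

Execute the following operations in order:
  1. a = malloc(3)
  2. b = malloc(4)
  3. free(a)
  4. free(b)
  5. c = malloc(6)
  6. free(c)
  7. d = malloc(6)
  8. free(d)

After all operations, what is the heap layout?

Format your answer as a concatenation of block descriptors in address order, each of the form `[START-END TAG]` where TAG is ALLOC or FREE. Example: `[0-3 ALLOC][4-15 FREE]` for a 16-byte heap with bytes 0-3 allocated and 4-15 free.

Op 1: a = malloc(3) -> a = 0; heap: [0-2 ALLOC][3-19 FREE]
Op 2: b = malloc(4) -> b = 3; heap: [0-2 ALLOC][3-6 ALLOC][7-19 FREE]
Op 3: free(a) -> (freed a); heap: [0-2 FREE][3-6 ALLOC][7-19 FREE]
Op 4: free(b) -> (freed b); heap: [0-19 FREE]
Op 5: c = malloc(6) -> c = 0; heap: [0-5 ALLOC][6-19 FREE]
Op 6: free(c) -> (freed c); heap: [0-19 FREE]
Op 7: d = malloc(6) -> d = 0; heap: [0-5 ALLOC][6-19 FREE]
Op 8: free(d) -> (freed d); heap: [0-19 FREE]

Answer: [0-19 FREE]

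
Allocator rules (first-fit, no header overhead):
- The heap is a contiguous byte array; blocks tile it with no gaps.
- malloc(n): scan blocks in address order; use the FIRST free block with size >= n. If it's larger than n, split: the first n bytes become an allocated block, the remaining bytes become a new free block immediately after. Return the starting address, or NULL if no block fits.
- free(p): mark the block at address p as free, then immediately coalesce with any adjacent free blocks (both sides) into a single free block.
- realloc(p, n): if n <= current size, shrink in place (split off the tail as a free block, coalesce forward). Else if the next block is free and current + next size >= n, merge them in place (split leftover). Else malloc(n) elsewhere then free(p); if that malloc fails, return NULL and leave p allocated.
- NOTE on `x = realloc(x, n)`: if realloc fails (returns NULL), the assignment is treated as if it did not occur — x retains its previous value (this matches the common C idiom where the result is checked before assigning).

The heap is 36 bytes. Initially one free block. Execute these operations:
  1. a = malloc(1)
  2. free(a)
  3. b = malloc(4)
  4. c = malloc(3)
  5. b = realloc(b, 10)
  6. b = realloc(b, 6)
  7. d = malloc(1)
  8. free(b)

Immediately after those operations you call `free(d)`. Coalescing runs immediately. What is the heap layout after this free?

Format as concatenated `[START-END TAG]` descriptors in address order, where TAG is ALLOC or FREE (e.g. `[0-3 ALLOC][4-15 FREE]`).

Op 1: a = malloc(1) -> a = 0; heap: [0-0 ALLOC][1-35 FREE]
Op 2: free(a) -> (freed a); heap: [0-35 FREE]
Op 3: b = malloc(4) -> b = 0; heap: [0-3 ALLOC][4-35 FREE]
Op 4: c = malloc(3) -> c = 4; heap: [0-3 ALLOC][4-6 ALLOC][7-35 FREE]
Op 5: b = realloc(b, 10) -> b = 7; heap: [0-3 FREE][4-6 ALLOC][7-16 ALLOC][17-35 FREE]
Op 6: b = realloc(b, 6) -> b = 7; heap: [0-3 FREE][4-6 ALLOC][7-12 ALLOC][13-35 FREE]
Op 7: d = malloc(1) -> d = 0; heap: [0-0 ALLOC][1-3 FREE][4-6 ALLOC][7-12 ALLOC][13-35 FREE]
Op 8: free(b) -> (freed b); heap: [0-0 ALLOC][1-3 FREE][4-6 ALLOC][7-35 FREE]
free(d): d = 0 -> block [0-0 ALLOC]; mark free, coalesce with adjacent free neighbors -> [0-3 FREE][4-6 ALLOC][7-35 FREE]

Answer: [0-3 FREE][4-6 ALLOC][7-35 FREE]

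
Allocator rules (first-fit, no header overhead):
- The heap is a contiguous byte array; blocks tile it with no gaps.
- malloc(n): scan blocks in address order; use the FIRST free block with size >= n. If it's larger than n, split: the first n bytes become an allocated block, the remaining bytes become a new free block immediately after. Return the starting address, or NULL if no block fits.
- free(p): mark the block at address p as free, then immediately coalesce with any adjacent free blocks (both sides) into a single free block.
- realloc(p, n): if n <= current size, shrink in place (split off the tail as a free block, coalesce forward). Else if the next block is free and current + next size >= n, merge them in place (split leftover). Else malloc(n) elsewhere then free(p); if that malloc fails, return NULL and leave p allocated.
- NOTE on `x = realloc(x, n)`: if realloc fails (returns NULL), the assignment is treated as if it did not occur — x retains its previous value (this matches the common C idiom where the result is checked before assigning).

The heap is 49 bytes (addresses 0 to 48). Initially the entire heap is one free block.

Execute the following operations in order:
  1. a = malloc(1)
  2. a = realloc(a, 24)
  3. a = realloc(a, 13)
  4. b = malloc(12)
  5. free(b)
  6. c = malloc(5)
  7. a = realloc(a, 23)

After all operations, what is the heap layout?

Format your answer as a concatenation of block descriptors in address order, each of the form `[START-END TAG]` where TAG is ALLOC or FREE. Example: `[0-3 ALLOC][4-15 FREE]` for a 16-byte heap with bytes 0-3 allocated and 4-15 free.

Op 1: a = malloc(1) -> a = 0; heap: [0-0 ALLOC][1-48 FREE]
Op 2: a = realloc(a, 24) -> a = 0; heap: [0-23 ALLOC][24-48 FREE]
Op 3: a = realloc(a, 13) -> a = 0; heap: [0-12 ALLOC][13-48 FREE]
Op 4: b = malloc(12) -> b = 13; heap: [0-12 ALLOC][13-24 ALLOC][25-48 FREE]
Op 5: free(b) -> (freed b); heap: [0-12 ALLOC][13-48 FREE]
Op 6: c = malloc(5) -> c = 13; heap: [0-12 ALLOC][13-17 ALLOC][18-48 FREE]
Op 7: a = realloc(a, 23) -> a = 18; heap: [0-12 FREE][13-17 ALLOC][18-40 ALLOC][41-48 FREE]

Answer: [0-12 FREE][13-17 ALLOC][18-40 ALLOC][41-48 FREE]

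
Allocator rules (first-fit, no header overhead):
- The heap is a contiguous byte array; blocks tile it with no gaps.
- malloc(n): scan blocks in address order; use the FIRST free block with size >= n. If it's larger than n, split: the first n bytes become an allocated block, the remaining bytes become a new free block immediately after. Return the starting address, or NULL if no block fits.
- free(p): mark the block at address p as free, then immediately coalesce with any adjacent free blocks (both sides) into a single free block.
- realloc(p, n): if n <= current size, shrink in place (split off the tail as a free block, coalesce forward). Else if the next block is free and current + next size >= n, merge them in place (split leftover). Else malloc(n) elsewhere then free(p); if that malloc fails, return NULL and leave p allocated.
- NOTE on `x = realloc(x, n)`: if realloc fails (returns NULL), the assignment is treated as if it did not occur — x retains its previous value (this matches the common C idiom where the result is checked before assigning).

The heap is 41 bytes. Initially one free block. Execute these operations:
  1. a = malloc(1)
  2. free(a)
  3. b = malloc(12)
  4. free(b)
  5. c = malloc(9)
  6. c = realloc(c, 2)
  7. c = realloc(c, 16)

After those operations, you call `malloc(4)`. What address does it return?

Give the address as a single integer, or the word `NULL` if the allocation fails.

Op 1: a = malloc(1) -> a = 0; heap: [0-0 ALLOC][1-40 FREE]
Op 2: free(a) -> (freed a); heap: [0-40 FREE]
Op 3: b = malloc(12) -> b = 0; heap: [0-11 ALLOC][12-40 FREE]
Op 4: free(b) -> (freed b); heap: [0-40 FREE]
Op 5: c = malloc(9) -> c = 0; heap: [0-8 ALLOC][9-40 FREE]
Op 6: c = realloc(c, 2) -> c = 0; heap: [0-1 ALLOC][2-40 FREE]
Op 7: c = realloc(c, 16) -> c = 0; heap: [0-15 ALLOC][16-40 FREE]
malloc(4): first-fit scan over [0-15 ALLOC][16-40 FREE] -> 16

Answer: 16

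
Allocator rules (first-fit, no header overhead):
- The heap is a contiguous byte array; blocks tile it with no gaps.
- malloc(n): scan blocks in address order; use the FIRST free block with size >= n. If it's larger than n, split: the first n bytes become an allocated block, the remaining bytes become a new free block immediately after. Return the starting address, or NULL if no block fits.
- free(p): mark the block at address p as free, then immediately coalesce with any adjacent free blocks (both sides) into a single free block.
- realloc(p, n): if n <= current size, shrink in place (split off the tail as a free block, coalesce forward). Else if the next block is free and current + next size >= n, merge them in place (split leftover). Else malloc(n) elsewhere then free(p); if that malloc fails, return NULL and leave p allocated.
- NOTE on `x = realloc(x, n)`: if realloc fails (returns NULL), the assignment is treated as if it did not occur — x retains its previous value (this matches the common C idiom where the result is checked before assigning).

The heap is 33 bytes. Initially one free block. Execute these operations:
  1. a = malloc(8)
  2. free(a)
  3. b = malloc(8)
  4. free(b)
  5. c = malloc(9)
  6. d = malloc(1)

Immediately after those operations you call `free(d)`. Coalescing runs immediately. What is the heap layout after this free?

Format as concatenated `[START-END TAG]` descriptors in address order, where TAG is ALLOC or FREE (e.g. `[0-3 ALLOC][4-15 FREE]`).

Answer: [0-8 ALLOC][9-32 FREE]

Derivation:
Op 1: a = malloc(8) -> a = 0; heap: [0-7 ALLOC][8-32 FREE]
Op 2: free(a) -> (freed a); heap: [0-32 FREE]
Op 3: b = malloc(8) -> b = 0; heap: [0-7 ALLOC][8-32 FREE]
Op 4: free(b) -> (freed b); heap: [0-32 FREE]
Op 5: c = malloc(9) -> c = 0; heap: [0-8 ALLOC][9-32 FREE]
Op 6: d = malloc(1) -> d = 9; heap: [0-8 ALLOC][9-9 ALLOC][10-32 FREE]
free(d): d = 9 -> block [9-9 ALLOC]; mark free, coalesce with adjacent free neighbors -> [0-8 ALLOC][9-32 FREE]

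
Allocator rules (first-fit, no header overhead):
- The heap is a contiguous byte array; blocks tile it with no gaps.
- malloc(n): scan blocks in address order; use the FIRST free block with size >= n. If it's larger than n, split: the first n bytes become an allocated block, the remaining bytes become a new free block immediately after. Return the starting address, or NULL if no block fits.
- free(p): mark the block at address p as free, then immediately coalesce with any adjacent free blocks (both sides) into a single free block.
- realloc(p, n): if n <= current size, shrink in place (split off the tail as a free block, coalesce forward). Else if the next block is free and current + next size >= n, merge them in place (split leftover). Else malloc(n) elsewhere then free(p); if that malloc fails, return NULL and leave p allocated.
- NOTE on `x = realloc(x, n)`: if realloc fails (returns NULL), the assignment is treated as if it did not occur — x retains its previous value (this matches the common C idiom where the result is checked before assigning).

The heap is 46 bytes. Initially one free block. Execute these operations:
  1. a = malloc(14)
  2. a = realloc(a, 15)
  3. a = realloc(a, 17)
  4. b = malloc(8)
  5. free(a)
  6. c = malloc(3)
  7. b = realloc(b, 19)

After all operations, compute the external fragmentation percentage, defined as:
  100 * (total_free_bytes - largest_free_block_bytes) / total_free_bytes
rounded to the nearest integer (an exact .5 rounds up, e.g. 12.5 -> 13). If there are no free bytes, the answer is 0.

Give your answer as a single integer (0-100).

Op 1: a = malloc(14) -> a = 0; heap: [0-13 ALLOC][14-45 FREE]
Op 2: a = realloc(a, 15) -> a = 0; heap: [0-14 ALLOC][15-45 FREE]
Op 3: a = realloc(a, 17) -> a = 0; heap: [0-16 ALLOC][17-45 FREE]
Op 4: b = malloc(8) -> b = 17; heap: [0-16 ALLOC][17-24 ALLOC][25-45 FREE]
Op 5: free(a) -> (freed a); heap: [0-16 FREE][17-24 ALLOC][25-45 FREE]
Op 6: c = malloc(3) -> c = 0; heap: [0-2 ALLOC][3-16 FREE][17-24 ALLOC][25-45 FREE]
Op 7: b = realloc(b, 19) -> b = 17; heap: [0-2 ALLOC][3-16 FREE][17-35 ALLOC][36-45 FREE]
Free blocks: [14 10] total_free=24 largest=14 -> 100*(24-14)/24 = 1000/24 ≈ 41.667 -> rounds to 42

Answer: 42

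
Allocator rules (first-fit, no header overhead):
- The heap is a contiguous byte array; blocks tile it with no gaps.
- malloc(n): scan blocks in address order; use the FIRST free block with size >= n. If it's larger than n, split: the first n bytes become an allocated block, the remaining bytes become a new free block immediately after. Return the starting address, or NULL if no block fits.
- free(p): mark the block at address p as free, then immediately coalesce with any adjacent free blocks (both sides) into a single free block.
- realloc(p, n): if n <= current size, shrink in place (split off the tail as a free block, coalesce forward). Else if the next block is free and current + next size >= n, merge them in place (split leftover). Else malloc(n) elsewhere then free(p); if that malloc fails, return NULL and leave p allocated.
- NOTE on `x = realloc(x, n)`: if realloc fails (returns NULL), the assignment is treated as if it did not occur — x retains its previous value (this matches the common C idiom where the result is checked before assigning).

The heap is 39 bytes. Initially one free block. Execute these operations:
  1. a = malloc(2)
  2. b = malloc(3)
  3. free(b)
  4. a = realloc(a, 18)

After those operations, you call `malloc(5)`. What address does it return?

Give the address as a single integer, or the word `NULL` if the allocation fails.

Answer: 18

Derivation:
Op 1: a = malloc(2) -> a = 0; heap: [0-1 ALLOC][2-38 FREE]
Op 2: b = malloc(3) -> b = 2; heap: [0-1 ALLOC][2-4 ALLOC][5-38 FREE]
Op 3: free(b) -> (freed b); heap: [0-1 ALLOC][2-38 FREE]
Op 4: a = realloc(a, 18) -> a = 0; heap: [0-17 ALLOC][18-38 FREE]
malloc(5): first-fit scan over [0-17 ALLOC][18-38 FREE] -> 18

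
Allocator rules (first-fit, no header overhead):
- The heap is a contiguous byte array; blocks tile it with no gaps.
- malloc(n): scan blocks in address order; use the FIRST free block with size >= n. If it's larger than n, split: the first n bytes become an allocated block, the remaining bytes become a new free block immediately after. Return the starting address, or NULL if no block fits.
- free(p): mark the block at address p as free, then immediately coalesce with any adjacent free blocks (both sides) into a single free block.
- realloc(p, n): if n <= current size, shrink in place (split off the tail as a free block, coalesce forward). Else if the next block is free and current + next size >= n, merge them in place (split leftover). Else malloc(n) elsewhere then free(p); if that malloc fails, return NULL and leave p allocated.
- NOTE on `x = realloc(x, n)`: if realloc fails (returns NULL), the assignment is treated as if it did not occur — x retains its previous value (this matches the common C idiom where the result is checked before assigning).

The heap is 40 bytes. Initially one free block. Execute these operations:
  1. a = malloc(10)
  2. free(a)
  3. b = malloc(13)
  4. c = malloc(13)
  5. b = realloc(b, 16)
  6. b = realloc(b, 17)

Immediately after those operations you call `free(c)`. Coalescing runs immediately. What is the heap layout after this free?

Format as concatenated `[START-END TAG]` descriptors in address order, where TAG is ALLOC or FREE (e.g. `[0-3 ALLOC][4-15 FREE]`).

Op 1: a = malloc(10) -> a = 0; heap: [0-9 ALLOC][10-39 FREE]
Op 2: free(a) -> (freed a); heap: [0-39 FREE]
Op 3: b = malloc(13) -> b = 0; heap: [0-12 ALLOC][13-39 FREE]
Op 4: c = malloc(13) -> c = 13; heap: [0-12 ALLOC][13-25 ALLOC][26-39 FREE]
Op 5: b = realloc(b, 16) -> NULL (b unchanged); heap: [0-12 ALLOC][13-25 ALLOC][26-39 FREE]
Op 6: b = realloc(b, 17) -> NULL (b unchanged); heap: [0-12 ALLOC][13-25 ALLOC][26-39 FREE]
free(c): c = 13 -> block [13-25 ALLOC]; mark free, coalesce with adjacent free neighbors -> [0-12 ALLOC][13-39 FREE]

Answer: [0-12 ALLOC][13-39 FREE]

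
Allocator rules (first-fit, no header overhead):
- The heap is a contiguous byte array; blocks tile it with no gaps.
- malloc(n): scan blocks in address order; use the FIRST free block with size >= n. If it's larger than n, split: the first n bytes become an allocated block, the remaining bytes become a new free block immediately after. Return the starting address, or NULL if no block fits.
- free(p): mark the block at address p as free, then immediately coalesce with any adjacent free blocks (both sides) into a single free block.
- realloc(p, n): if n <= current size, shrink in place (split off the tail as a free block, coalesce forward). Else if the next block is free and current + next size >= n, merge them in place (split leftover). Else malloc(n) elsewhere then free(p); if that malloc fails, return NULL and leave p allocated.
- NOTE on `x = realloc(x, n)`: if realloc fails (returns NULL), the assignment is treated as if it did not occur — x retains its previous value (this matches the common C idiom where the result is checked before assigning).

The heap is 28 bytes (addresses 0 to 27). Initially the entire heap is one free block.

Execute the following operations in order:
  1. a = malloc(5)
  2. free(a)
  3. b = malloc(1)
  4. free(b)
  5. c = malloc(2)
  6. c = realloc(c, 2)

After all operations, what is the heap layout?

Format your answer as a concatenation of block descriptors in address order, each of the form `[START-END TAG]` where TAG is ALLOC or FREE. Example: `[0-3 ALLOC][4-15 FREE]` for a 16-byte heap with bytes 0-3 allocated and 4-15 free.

Op 1: a = malloc(5) -> a = 0; heap: [0-4 ALLOC][5-27 FREE]
Op 2: free(a) -> (freed a); heap: [0-27 FREE]
Op 3: b = malloc(1) -> b = 0; heap: [0-0 ALLOC][1-27 FREE]
Op 4: free(b) -> (freed b); heap: [0-27 FREE]
Op 5: c = malloc(2) -> c = 0; heap: [0-1 ALLOC][2-27 FREE]
Op 6: c = realloc(c, 2) -> c = 0; heap: [0-1 ALLOC][2-27 FREE]

Answer: [0-1 ALLOC][2-27 FREE]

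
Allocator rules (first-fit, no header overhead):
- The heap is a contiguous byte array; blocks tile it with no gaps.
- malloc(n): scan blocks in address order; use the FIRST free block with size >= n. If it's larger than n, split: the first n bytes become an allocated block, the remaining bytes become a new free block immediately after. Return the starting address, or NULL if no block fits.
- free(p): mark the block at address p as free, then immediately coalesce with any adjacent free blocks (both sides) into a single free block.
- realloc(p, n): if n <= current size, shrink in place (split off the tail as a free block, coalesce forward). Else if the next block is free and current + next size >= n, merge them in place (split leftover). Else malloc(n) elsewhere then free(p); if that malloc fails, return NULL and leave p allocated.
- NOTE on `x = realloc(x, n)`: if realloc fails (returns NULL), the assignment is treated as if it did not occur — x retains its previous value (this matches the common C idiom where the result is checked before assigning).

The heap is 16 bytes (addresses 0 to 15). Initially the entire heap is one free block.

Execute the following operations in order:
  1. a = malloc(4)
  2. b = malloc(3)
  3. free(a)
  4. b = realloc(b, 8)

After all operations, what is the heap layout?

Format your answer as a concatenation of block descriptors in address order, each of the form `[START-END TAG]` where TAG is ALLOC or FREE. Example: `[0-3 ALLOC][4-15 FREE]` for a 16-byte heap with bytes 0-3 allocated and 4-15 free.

Answer: [0-3 FREE][4-11 ALLOC][12-15 FREE]

Derivation:
Op 1: a = malloc(4) -> a = 0; heap: [0-3 ALLOC][4-15 FREE]
Op 2: b = malloc(3) -> b = 4; heap: [0-3 ALLOC][4-6 ALLOC][7-15 FREE]
Op 3: free(a) -> (freed a); heap: [0-3 FREE][4-6 ALLOC][7-15 FREE]
Op 4: b = realloc(b, 8) -> b = 4; heap: [0-3 FREE][4-11 ALLOC][12-15 FREE]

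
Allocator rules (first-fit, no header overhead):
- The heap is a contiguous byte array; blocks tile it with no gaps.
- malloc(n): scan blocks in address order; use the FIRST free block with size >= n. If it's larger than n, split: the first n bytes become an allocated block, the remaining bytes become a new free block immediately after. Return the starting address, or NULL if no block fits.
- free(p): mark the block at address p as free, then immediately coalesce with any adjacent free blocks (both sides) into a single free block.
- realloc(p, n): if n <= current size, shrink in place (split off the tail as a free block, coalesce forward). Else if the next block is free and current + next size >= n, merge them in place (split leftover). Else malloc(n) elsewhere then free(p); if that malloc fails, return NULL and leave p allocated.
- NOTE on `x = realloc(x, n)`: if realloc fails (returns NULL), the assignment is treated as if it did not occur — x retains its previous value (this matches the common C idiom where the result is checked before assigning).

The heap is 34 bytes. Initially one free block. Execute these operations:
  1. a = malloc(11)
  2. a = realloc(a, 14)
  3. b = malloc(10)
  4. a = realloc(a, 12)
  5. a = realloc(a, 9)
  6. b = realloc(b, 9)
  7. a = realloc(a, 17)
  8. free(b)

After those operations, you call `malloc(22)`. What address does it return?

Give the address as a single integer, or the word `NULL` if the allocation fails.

Op 1: a = malloc(11) -> a = 0; heap: [0-10 ALLOC][11-33 FREE]
Op 2: a = realloc(a, 14) -> a = 0; heap: [0-13 ALLOC][14-33 FREE]
Op 3: b = malloc(10) -> b = 14; heap: [0-13 ALLOC][14-23 ALLOC][24-33 FREE]
Op 4: a = realloc(a, 12) -> a = 0; heap: [0-11 ALLOC][12-13 FREE][14-23 ALLOC][24-33 FREE]
Op 5: a = realloc(a, 9) -> a = 0; heap: [0-8 ALLOC][9-13 FREE][14-23 ALLOC][24-33 FREE]
Op 6: b = realloc(b, 9) -> b = 14; heap: [0-8 ALLOC][9-13 FREE][14-22 ALLOC][23-33 FREE]
Op 7: a = realloc(a, 17) -> NULL (a unchanged); heap: [0-8 ALLOC][9-13 FREE][14-22 ALLOC][23-33 FREE]
Op 8: free(b) -> (freed b); heap: [0-8 ALLOC][9-33 FREE]
malloc(22): first-fit scan over [0-8 ALLOC][9-33 FREE] -> 9

Answer: 9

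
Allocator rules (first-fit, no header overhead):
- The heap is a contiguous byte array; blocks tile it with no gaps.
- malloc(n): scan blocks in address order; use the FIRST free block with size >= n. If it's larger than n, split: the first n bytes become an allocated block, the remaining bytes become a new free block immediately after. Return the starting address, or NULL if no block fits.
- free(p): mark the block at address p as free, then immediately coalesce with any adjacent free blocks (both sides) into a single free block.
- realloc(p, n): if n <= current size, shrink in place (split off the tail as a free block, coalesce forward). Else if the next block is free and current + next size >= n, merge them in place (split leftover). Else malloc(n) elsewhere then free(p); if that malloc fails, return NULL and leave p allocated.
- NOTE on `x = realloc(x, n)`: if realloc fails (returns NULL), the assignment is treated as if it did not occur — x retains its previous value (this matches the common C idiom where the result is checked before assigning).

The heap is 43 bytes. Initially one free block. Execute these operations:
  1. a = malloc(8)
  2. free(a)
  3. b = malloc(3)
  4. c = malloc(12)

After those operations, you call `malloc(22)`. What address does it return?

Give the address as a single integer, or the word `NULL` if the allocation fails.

Answer: 15

Derivation:
Op 1: a = malloc(8) -> a = 0; heap: [0-7 ALLOC][8-42 FREE]
Op 2: free(a) -> (freed a); heap: [0-42 FREE]
Op 3: b = malloc(3) -> b = 0; heap: [0-2 ALLOC][3-42 FREE]
Op 4: c = malloc(12) -> c = 3; heap: [0-2 ALLOC][3-14 ALLOC][15-42 FREE]
malloc(22): first-fit scan over [0-2 ALLOC][3-14 ALLOC][15-42 FREE] -> 15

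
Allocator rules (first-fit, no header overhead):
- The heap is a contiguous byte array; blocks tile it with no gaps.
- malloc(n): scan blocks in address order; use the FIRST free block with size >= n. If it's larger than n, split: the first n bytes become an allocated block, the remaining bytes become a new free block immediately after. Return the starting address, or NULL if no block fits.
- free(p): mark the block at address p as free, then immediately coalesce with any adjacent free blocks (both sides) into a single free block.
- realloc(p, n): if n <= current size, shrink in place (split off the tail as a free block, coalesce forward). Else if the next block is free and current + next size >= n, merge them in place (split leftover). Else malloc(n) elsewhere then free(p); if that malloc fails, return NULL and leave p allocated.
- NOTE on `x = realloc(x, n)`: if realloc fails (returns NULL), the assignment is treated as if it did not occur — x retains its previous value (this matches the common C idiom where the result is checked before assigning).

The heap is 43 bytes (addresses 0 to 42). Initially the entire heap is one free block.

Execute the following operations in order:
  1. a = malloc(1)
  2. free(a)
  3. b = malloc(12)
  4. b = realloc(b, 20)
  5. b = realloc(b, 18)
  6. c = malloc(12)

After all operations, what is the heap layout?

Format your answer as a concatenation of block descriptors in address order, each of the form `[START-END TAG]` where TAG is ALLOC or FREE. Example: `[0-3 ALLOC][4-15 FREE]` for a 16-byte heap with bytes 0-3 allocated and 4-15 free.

Op 1: a = malloc(1) -> a = 0; heap: [0-0 ALLOC][1-42 FREE]
Op 2: free(a) -> (freed a); heap: [0-42 FREE]
Op 3: b = malloc(12) -> b = 0; heap: [0-11 ALLOC][12-42 FREE]
Op 4: b = realloc(b, 20) -> b = 0; heap: [0-19 ALLOC][20-42 FREE]
Op 5: b = realloc(b, 18) -> b = 0; heap: [0-17 ALLOC][18-42 FREE]
Op 6: c = malloc(12) -> c = 18; heap: [0-17 ALLOC][18-29 ALLOC][30-42 FREE]

Answer: [0-17 ALLOC][18-29 ALLOC][30-42 FREE]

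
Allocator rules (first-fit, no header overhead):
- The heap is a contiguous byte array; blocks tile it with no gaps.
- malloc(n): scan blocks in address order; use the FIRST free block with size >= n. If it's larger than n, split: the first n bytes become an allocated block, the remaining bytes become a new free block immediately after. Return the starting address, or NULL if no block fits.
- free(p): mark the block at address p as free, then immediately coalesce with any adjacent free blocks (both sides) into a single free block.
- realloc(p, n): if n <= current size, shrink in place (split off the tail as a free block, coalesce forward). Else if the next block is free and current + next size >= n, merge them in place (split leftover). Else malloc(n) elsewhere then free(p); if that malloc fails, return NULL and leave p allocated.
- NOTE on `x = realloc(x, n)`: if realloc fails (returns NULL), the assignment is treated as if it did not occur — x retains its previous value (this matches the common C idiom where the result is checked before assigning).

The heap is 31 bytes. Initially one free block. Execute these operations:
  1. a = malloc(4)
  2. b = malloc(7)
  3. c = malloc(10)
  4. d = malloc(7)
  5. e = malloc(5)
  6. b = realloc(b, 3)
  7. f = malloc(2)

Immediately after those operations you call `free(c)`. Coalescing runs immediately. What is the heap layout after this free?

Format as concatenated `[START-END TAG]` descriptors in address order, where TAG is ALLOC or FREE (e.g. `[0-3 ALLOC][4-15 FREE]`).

Answer: [0-3 ALLOC][4-6 ALLOC][7-8 ALLOC][9-20 FREE][21-27 ALLOC][28-30 FREE]

Derivation:
Op 1: a = malloc(4) -> a = 0; heap: [0-3 ALLOC][4-30 FREE]
Op 2: b = malloc(7) -> b = 4; heap: [0-3 ALLOC][4-10 ALLOC][11-30 FREE]
Op 3: c = malloc(10) -> c = 11; heap: [0-3 ALLOC][4-10 ALLOC][11-20 ALLOC][21-30 FREE]
Op 4: d = malloc(7) -> d = 21; heap: [0-3 ALLOC][4-10 ALLOC][11-20 ALLOC][21-27 ALLOC][28-30 FREE]
Op 5: e = malloc(5) -> e = NULL; heap: [0-3 ALLOC][4-10 ALLOC][11-20 ALLOC][21-27 ALLOC][28-30 FREE]
Op 6: b = realloc(b, 3) -> b = 4; heap: [0-3 ALLOC][4-6 ALLOC][7-10 FREE][11-20 ALLOC][21-27 ALLOC][28-30 FREE]
Op 7: f = malloc(2) -> f = 7; heap: [0-3 ALLOC][4-6 ALLOC][7-8 ALLOC][9-10 FREE][11-20 ALLOC][21-27 ALLOC][28-30 FREE]
free(c): c = 11 -> block [11-20 ALLOC]; mark free, coalesce with adjacent free neighbors -> [0-3 ALLOC][4-6 ALLOC][7-8 ALLOC][9-20 FREE][21-27 ALLOC][28-30 FREE]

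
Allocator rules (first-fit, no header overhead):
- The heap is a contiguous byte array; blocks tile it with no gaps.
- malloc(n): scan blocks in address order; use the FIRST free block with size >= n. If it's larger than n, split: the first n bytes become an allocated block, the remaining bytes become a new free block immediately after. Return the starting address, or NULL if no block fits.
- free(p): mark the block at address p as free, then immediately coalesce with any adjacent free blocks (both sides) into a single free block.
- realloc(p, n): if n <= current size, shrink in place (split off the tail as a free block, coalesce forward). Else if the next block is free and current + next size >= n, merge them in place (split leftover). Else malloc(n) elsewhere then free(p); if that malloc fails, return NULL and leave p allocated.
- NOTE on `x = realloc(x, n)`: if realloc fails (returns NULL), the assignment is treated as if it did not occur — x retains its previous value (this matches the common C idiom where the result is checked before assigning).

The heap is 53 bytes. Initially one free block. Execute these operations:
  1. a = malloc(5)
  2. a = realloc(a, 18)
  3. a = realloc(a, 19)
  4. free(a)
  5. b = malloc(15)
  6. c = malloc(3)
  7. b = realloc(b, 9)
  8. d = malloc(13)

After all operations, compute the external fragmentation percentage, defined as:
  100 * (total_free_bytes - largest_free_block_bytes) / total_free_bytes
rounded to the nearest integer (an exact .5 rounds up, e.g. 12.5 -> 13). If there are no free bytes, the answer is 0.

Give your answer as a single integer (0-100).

Answer: 21

Derivation:
Op 1: a = malloc(5) -> a = 0; heap: [0-4 ALLOC][5-52 FREE]
Op 2: a = realloc(a, 18) -> a = 0; heap: [0-17 ALLOC][18-52 FREE]
Op 3: a = realloc(a, 19) -> a = 0; heap: [0-18 ALLOC][19-52 FREE]
Op 4: free(a) -> (freed a); heap: [0-52 FREE]
Op 5: b = malloc(15) -> b = 0; heap: [0-14 ALLOC][15-52 FREE]
Op 6: c = malloc(3) -> c = 15; heap: [0-14 ALLOC][15-17 ALLOC][18-52 FREE]
Op 7: b = realloc(b, 9) -> b = 0; heap: [0-8 ALLOC][9-14 FREE][15-17 ALLOC][18-52 FREE]
Op 8: d = malloc(13) -> d = 18; heap: [0-8 ALLOC][9-14 FREE][15-17 ALLOC][18-30 ALLOC][31-52 FREE]
Free blocks: [6 22] total_free=28 largest=22 -> 100*(28-22)/28 = 600/28 ≈ 21.429 -> rounds to 21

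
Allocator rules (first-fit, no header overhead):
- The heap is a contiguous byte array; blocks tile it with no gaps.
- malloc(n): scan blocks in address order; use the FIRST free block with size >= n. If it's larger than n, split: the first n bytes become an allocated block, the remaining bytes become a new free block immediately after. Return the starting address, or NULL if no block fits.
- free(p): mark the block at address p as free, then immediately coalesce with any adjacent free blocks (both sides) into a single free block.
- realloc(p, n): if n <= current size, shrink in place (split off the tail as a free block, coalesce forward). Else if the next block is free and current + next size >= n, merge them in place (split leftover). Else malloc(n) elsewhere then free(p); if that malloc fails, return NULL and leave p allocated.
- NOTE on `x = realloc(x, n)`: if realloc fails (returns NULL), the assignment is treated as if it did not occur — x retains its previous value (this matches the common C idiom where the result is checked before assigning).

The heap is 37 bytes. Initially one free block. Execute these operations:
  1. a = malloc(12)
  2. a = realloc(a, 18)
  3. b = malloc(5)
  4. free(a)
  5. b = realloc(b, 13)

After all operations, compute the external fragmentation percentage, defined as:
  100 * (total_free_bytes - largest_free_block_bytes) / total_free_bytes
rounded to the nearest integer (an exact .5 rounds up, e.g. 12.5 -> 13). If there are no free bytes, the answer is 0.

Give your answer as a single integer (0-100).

Answer: 25

Derivation:
Op 1: a = malloc(12) -> a = 0; heap: [0-11 ALLOC][12-36 FREE]
Op 2: a = realloc(a, 18) -> a = 0; heap: [0-17 ALLOC][18-36 FREE]
Op 3: b = malloc(5) -> b = 18; heap: [0-17 ALLOC][18-22 ALLOC][23-36 FREE]
Op 4: free(a) -> (freed a); heap: [0-17 FREE][18-22 ALLOC][23-36 FREE]
Op 5: b = realloc(b, 13) -> b = 18; heap: [0-17 FREE][18-30 ALLOC][31-36 FREE]
Free blocks: [18 6] total_free=24 largest=18 -> 100*(24-18)/24 = 600/24 = 25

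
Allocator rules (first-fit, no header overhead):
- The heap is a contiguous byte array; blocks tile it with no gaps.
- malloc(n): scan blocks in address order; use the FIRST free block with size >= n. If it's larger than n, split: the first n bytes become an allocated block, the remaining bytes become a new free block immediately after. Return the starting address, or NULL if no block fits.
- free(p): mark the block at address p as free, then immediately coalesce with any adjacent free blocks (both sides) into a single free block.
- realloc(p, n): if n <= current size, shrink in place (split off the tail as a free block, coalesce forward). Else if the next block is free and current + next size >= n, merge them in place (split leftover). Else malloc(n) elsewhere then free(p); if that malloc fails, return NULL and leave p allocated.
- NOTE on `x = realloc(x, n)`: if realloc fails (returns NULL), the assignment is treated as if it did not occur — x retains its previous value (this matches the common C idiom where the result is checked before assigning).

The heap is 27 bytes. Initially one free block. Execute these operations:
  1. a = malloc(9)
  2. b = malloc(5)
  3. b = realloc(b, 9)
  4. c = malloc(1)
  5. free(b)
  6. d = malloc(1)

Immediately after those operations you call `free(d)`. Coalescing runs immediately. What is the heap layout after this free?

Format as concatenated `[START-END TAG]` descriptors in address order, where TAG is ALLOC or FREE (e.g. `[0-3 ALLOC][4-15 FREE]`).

Answer: [0-8 ALLOC][9-17 FREE][18-18 ALLOC][19-26 FREE]

Derivation:
Op 1: a = malloc(9) -> a = 0; heap: [0-8 ALLOC][9-26 FREE]
Op 2: b = malloc(5) -> b = 9; heap: [0-8 ALLOC][9-13 ALLOC][14-26 FREE]
Op 3: b = realloc(b, 9) -> b = 9; heap: [0-8 ALLOC][9-17 ALLOC][18-26 FREE]
Op 4: c = malloc(1) -> c = 18; heap: [0-8 ALLOC][9-17 ALLOC][18-18 ALLOC][19-26 FREE]
Op 5: free(b) -> (freed b); heap: [0-8 ALLOC][9-17 FREE][18-18 ALLOC][19-26 FREE]
Op 6: d = malloc(1) -> d = 9; heap: [0-8 ALLOC][9-9 ALLOC][10-17 FREE][18-18 ALLOC][19-26 FREE]
free(d): d = 9 -> block [9-9 ALLOC]; mark free, coalesce with adjacent free neighbors -> [0-8 ALLOC][9-17 FREE][18-18 ALLOC][19-26 FREE]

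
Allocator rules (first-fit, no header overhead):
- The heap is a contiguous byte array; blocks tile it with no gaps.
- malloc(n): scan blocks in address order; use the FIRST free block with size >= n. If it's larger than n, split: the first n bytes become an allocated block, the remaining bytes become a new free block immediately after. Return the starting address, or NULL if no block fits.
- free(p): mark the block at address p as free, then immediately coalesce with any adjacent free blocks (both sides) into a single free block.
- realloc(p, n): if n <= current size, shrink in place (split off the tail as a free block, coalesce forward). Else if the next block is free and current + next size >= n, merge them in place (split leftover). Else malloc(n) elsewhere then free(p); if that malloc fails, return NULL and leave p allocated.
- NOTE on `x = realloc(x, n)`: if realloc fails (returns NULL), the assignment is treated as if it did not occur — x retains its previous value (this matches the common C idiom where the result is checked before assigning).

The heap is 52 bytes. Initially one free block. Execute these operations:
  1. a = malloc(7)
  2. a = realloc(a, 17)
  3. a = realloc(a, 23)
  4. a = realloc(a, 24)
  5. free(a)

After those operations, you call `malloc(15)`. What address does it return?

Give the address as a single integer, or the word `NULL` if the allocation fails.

Answer: 0

Derivation:
Op 1: a = malloc(7) -> a = 0; heap: [0-6 ALLOC][7-51 FREE]
Op 2: a = realloc(a, 17) -> a = 0; heap: [0-16 ALLOC][17-51 FREE]
Op 3: a = realloc(a, 23) -> a = 0; heap: [0-22 ALLOC][23-51 FREE]
Op 4: a = realloc(a, 24) -> a = 0; heap: [0-23 ALLOC][24-51 FREE]
Op 5: free(a) -> (freed a); heap: [0-51 FREE]
malloc(15): first-fit scan over [0-51 FREE] -> 0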